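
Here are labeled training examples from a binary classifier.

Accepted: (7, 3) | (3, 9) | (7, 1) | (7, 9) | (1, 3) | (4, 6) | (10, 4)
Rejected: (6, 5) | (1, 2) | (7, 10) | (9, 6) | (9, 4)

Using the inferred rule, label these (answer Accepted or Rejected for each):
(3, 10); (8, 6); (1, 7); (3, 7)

Rejected, Accepted, Accepted, Accepted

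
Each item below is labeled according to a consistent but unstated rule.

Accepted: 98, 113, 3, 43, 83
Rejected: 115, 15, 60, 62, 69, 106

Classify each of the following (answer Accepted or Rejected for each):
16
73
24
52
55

Looking at the examples, the only property every 'Accepted' case has and every 'Rejected' case lacks is: ≡ 3 (mod 5).
16: 16 mod 5 = 1, fails this test → Rejected.
73: 73 mod 5 = 3, matches → Accepted.
24: 24 mod 5 = 4, fails this test → Rejected.
52: 52 mod 5 = 2, fails this test → Rejected.
55: 55 mod 5 = 0, fails this test → Rejected.

Rejected, Accepted, Rejected, Rejected, Rejected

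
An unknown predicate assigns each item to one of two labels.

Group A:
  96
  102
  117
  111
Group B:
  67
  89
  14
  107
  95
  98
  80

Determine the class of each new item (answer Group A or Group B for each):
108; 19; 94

Group A, Group B, Group B

All 'Group A' examples share one property — multiple of 3 — and every 'Group B' example lacks it.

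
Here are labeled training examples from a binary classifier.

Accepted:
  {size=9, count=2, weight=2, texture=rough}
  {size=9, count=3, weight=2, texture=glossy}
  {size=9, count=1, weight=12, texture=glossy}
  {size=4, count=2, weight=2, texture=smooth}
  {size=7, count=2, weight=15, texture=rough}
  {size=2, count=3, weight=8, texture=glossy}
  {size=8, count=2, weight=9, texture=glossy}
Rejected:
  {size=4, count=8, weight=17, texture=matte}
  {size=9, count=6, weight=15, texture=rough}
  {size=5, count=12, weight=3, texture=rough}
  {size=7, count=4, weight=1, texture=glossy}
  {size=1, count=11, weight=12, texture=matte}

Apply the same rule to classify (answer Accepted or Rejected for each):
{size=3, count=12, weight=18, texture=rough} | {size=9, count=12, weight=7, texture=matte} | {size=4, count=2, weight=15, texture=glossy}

Rejected, Rejected, Accepted

Every 'Accepted' example satisfies: count ≤ 3. None of the 'Rejected' examples do.
{size=3, count=12, weight=18, texture=rough}: count = 12 — doesn't match, so Rejected.
{size=9, count=12, weight=7, texture=matte}: count = 12 — doesn't match, so Rejected.
{size=4, count=2, weight=15, texture=glossy}: count = 2 — checks out, so Accepted.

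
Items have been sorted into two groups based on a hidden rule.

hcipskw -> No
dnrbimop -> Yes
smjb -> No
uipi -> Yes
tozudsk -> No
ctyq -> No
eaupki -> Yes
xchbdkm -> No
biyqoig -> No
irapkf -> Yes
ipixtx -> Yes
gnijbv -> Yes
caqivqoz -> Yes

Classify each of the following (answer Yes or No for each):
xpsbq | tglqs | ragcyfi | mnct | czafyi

All 'Yes' examples share one property — even length AND contains 'i' — and every 'No' example lacks it.
xpsbq → length 5, no 'i' → No.
tglqs → length 5, no 'i' → No.
ragcyfi → length 7, has 'i' → No.
mnct → length 4, no 'i' → No.
czafyi → length 6, has 'i' → Yes.

No, No, No, No, Yes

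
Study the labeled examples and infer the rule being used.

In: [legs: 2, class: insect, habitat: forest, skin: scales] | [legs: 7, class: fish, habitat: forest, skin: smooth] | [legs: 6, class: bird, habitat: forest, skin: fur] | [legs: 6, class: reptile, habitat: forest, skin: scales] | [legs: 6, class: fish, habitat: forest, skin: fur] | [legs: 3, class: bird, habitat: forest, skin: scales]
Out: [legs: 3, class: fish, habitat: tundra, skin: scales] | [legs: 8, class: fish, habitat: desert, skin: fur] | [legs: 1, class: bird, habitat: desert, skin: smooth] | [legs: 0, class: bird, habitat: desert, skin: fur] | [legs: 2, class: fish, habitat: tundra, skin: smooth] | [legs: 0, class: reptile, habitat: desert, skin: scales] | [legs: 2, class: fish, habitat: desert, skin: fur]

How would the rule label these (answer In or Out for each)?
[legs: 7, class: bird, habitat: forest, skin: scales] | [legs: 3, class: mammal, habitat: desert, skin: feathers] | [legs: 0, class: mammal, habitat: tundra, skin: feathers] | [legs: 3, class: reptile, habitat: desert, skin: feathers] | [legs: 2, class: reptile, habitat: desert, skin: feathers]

The simplest hypothesis consistent with all the labels is: habitat is forest.
[legs: 7, class: bird, habitat: forest, skin: scales]: habitat is forest — passes, so In.
[legs: 3, class: mammal, habitat: desert, skin: feathers]: habitat is desert — does not fit, so Out.
[legs: 0, class: mammal, habitat: tundra, skin: feathers]: habitat is tundra — does not fit, so Out.
[legs: 3, class: reptile, habitat: desert, skin: feathers]: habitat is desert — does not fit, so Out.
[legs: 2, class: reptile, habitat: desert, skin: feathers]: habitat is desert — does not fit, so Out.

In, Out, Out, Out, Out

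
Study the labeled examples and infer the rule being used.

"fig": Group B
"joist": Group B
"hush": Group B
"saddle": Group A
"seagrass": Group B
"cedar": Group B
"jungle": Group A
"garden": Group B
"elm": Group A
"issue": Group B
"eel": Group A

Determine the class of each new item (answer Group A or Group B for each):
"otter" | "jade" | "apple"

A rule that fits every label: contains 'l' — true of each 'Group A' example, false of each 'Group B' one.

Group B, Group B, Group A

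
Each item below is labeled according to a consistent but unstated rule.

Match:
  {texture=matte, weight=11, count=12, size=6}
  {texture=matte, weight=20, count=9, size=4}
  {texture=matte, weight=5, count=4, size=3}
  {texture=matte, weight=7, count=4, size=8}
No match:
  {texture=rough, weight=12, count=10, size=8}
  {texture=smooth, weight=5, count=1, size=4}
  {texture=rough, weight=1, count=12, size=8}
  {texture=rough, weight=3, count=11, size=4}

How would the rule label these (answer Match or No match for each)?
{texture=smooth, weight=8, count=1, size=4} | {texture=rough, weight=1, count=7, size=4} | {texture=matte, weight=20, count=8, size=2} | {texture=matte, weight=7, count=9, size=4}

Every 'Match' example satisfies: texture is matte. None of the 'No match' examples do.

No match, No match, Match, Match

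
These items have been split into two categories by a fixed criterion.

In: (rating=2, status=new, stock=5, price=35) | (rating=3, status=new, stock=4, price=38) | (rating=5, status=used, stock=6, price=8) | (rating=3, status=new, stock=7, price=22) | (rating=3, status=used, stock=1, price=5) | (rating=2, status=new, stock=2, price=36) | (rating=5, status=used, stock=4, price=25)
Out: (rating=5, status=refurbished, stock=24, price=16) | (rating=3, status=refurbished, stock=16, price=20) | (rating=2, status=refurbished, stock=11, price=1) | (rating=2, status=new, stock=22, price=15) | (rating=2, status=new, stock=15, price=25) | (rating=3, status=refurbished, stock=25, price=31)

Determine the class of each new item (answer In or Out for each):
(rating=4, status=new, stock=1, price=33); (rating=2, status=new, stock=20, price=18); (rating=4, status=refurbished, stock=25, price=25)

Every 'In' example satisfies: stock ≤ 7. None of the 'Out' examples do.
(rating=4, status=new, stock=1, price=33): stock = 1, matches → In.
(rating=2, status=new, stock=20, price=18): stock = 20, fails this test → Out.
(rating=4, status=refurbished, stock=25, price=25): stock = 25, fails this test → Out.

In, Out, Out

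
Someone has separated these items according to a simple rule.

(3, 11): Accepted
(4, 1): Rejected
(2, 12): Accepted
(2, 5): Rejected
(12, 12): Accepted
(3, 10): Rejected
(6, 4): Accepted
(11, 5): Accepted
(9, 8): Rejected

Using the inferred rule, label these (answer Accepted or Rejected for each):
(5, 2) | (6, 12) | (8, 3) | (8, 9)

The pattern is that an item is 'Accepted' exactly when: sum is even.
Rejected: (5, 2), since 5+2 = 7. Accepted: (6, 12), since 6+12 = 18. Rejected: (8, 3), since 8+3 = 11. Rejected: (8, 9), since 8+9 = 17.

Rejected, Accepted, Rejected, Rejected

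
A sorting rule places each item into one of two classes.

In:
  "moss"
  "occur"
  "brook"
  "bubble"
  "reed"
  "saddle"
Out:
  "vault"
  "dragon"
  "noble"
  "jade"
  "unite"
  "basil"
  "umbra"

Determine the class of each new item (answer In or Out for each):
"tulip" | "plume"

Out, Out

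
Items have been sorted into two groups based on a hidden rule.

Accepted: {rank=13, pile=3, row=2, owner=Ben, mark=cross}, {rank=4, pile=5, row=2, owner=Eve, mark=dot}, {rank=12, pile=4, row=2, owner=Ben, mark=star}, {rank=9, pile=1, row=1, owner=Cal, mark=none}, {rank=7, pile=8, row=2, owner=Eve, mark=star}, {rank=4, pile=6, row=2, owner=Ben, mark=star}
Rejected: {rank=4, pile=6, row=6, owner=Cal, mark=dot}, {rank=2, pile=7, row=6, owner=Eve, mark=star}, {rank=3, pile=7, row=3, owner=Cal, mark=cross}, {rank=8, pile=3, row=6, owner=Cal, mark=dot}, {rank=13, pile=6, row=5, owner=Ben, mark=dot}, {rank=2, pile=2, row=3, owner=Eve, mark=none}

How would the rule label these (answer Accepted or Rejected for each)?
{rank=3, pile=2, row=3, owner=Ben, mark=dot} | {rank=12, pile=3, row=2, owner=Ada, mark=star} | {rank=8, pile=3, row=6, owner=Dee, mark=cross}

Rejected, Accepted, Rejected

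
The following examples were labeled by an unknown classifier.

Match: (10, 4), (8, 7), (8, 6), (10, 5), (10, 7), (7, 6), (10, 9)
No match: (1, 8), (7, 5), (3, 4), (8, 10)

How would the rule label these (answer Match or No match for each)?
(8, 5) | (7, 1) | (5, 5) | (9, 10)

The common property of the 'Match' items is: first > second AND sum ≥ 13. No 'No match' item has it.

Match, No match, No match, No match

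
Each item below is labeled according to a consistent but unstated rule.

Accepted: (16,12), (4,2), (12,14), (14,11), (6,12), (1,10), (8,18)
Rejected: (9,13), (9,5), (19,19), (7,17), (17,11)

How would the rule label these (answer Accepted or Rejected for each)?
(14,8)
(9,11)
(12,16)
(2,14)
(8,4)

Accepted, Rejected, Accepted, Accepted, Accepted

The rule appears to be: product is even.
(14,8): 14·8 = 112, satisfies this → Accepted.
(9,11): 9·11 = 99, does not fit → Rejected.
(12,16): 12·16 = 192, satisfies this → Accepted.
(2,14): 2·14 = 28, satisfies this → Accepted.
(8,4): 8·4 = 32, satisfies this → Accepted.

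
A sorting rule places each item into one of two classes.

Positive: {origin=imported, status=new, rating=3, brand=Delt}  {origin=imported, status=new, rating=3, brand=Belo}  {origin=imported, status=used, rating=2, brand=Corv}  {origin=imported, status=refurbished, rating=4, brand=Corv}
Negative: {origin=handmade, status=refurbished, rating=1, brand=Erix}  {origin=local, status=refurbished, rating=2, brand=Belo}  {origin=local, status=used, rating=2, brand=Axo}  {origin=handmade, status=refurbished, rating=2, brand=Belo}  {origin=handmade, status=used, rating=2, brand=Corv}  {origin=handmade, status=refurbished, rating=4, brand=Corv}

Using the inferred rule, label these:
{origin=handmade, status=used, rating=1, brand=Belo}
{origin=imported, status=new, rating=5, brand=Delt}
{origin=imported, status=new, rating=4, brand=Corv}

The pattern is that an item is 'Positive' exactly when: origin is imported.
{origin=handmade, status=used, rating=1, brand=Belo}: Negative (origin is handmade).
{origin=imported, status=new, rating=5, brand=Delt}: Positive (origin is imported).
{origin=imported, status=new, rating=4, brand=Corv}: Positive (origin is imported).

Negative, Positive, Positive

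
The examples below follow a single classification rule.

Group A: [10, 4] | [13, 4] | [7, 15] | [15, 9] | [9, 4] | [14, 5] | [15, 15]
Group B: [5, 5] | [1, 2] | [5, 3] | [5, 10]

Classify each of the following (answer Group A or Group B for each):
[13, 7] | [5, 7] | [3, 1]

Group A, Group B, Group B

'Group A' ⟺ first ≥ 7.
[13, 7] — first 13, hence Group A. [5, 7] — first 5, hence Group B. [3, 1] — first 3, hence Group B.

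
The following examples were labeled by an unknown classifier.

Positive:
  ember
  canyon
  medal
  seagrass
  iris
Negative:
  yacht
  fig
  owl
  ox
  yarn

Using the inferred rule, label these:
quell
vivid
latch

Positive, Positive, Negative

All 'Positive' examples share one property — has ≥ 2 vowels — and every 'Negative' example lacks it.
quell: 2 vowels, meets the rule → Positive.
vivid: 2 vowels, meets the rule → Positive.
latch: 1 vowel, fails this test → Negative.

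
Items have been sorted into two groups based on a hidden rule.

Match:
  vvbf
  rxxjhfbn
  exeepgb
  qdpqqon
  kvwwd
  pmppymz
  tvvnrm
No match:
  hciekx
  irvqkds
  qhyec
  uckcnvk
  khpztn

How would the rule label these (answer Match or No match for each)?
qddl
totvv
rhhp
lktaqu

Match, Match, Match, No match

One predicate separates the groups cleanly: has a double letter.
qddl: 'dd' doubled — satisfies this, so Match. totvv: 'vv' doubled — satisfies this, so Match. rhhp: 'hh' doubled — satisfies this, so Match. lktaqu: no doubled letter — does not fit, so No match.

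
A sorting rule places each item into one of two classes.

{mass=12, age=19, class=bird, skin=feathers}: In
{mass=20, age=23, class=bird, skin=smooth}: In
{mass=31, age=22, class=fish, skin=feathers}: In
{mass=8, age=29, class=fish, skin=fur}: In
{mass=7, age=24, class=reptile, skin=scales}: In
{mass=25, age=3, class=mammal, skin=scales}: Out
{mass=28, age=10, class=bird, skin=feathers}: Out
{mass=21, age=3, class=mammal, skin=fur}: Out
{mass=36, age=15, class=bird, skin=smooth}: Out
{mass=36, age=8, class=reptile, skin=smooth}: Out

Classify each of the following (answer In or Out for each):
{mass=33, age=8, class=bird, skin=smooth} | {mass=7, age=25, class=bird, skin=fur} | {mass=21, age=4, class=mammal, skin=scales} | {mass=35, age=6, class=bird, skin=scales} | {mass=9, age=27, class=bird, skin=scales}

A rule that fits every label: age ≥ 19 — true of each 'In' example, false of each 'Out' one.

Out, In, Out, Out, In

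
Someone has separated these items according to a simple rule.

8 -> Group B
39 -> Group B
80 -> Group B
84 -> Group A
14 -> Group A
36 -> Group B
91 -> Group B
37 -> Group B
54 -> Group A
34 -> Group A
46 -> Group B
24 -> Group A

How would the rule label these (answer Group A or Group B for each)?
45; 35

Group B, Group B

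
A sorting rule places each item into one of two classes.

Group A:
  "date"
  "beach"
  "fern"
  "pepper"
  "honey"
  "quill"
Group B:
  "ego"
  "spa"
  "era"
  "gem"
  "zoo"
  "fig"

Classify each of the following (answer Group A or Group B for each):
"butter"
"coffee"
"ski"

One predicate separates the groups cleanly: length ≥ 4.

Group A, Group A, Group B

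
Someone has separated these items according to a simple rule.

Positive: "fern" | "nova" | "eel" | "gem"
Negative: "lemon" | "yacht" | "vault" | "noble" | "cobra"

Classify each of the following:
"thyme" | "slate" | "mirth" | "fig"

The distinguishing property — length ≤ 4 — holds for all the 'Positive' cases and none of the 'Negative' cases.
"thyme": Negative (length 5). "slate": Negative (length 5). "mirth": Negative (length 5). "fig": Positive (length 3).

Negative, Negative, Negative, Positive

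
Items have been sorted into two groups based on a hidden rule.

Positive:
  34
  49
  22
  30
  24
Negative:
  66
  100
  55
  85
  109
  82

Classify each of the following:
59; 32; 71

All 'Positive' examples share one property — at most 49 — and every 'Negative' example lacks it.

Negative, Positive, Negative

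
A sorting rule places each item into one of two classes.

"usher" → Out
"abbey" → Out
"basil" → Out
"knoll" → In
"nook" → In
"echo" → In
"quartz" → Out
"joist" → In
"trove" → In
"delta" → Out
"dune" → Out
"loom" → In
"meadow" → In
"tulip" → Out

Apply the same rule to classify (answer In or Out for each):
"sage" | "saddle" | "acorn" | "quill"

All 'In' examples share one property — contains 'o' — and every 'Out' example lacks it.
"sage" → no 'o' → Out.
"saddle" → no 'o' → Out.
"acorn" → has 'o' → In.
"quill" → no 'o' → Out.

Out, Out, In, Out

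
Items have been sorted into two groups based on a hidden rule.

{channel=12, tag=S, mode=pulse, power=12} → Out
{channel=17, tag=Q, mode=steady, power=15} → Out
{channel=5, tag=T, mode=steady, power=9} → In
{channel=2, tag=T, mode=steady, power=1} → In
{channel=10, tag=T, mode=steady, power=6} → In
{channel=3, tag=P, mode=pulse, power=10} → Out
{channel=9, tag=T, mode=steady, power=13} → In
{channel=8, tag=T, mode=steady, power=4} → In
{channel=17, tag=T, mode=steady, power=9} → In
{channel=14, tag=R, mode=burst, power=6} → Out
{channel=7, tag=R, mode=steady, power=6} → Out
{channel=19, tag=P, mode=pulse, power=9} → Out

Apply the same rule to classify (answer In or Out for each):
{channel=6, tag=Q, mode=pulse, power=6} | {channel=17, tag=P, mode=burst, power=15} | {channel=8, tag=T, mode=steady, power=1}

The distinguishing property — tag is T — holds for all the 'In' cases and none of the 'Out' cases.
{channel=6, tag=Q, mode=pulse, power=6}: Out (tag is Q).
{channel=17, tag=P, mode=burst, power=15}: Out (tag is P).
{channel=8, tag=T, mode=steady, power=1}: In (tag is T).

Out, Out, In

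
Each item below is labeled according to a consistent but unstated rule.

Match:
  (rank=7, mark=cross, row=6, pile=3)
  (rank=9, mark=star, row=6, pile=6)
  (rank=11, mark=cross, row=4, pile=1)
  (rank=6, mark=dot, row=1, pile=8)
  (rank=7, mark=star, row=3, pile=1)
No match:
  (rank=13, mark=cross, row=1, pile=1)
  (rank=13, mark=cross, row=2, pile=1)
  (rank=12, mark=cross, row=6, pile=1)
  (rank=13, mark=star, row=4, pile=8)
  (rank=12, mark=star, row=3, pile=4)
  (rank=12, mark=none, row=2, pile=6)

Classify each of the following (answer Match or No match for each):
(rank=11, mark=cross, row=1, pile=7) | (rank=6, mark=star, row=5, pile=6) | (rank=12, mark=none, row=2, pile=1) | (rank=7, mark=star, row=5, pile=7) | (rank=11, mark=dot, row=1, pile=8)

Match, Match, No match, Match, Match

One predicate separates the groups cleanly: rank ≤ 11.
Match: (rank=11, mark=cross, row=1, pile=7), since rank = 11. Match: (rank=6, mark=star, row=5, pile=6), since rank = 6. No match: (rank=12, mark=none, row=2, pile=1), since rank = 12. Match: (rank=7, mark=star, row=5, pile=7), since rank = 7. Match: (rank=11, mark=dot, row=1, pile=8), since rank = 11.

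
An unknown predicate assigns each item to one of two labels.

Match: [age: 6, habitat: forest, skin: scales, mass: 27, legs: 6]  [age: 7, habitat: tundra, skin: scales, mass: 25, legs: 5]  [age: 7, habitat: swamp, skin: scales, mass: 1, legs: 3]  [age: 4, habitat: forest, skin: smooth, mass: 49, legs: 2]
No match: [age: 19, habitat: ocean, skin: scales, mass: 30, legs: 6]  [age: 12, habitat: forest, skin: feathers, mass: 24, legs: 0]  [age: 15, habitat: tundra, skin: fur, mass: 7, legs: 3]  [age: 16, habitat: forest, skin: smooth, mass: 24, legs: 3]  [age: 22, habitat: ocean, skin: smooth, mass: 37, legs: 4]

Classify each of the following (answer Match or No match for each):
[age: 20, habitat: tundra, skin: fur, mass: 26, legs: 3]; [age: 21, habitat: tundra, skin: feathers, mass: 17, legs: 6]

No match, No match

'Match' ⟺ age ≤ 7.
[age: 20, habitat: tundra, skin: fur, mass: 26, legs: 3]: age = 20, lacks this property → No match. [age: 21, habitat: tundra, skin: feathers, mass: 17, legs: 6]: age = 21, lacks this property → No match.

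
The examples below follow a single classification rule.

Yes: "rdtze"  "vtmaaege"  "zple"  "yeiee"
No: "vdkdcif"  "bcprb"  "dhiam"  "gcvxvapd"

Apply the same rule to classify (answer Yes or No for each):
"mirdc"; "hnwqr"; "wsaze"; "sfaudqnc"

No, No, Yes, No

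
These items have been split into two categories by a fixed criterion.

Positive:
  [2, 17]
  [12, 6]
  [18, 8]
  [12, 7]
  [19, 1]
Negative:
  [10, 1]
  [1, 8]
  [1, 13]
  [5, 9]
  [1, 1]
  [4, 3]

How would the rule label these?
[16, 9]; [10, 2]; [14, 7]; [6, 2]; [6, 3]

Every 'Positive' example satisfies: sum ≥ 18. None of the 'Negative' examples do.
[16, 9] — 16+9 = 25, hence Positive. [10, 2] — 10+2 = 12, hence Negative. [14, 7] — 14+7 = 21, hence Positive. [6, 2] — 6+2 = 8, hence Negative. [6, 3] — 6+3 = 9, hence Negative.

Positive, Negative, Positive, Negative, Negative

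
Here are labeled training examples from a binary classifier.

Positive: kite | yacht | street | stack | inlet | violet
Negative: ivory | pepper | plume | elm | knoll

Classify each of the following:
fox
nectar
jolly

Negative, Positive, Negative

The pattern is that an item is 'Positive' exactly when: contains 't'.
fox → no 't' → Negative.
nectar → has 't' → Positive.
jolly → no 't' → Negative.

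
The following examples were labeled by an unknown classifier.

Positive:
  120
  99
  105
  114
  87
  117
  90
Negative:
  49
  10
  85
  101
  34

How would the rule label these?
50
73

Negative, Negative

The rule appears to be: multiple of 3.
50: 50 = 3·16 + 2, fails the rule → Negative. 73: 73 = 3·24 + 1, fails the rule → Negative.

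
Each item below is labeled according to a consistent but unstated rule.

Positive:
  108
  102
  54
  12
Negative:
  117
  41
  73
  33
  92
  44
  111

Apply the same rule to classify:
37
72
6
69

The distinguishing property — multiple of 6 — holds for all the 'Positive' cases and none of the 'Negative' cases.
37: 37 = 6·6 + 1 — doesn't match, so Negative.
72: 72 = 6·12 — has this property, so Positive.
6: 6 = 6·1 — has this property, so Positive.
69: 69 = 6·11 + 3 — doesn't match, so Negative.

Negative, Positive, Positive, Negative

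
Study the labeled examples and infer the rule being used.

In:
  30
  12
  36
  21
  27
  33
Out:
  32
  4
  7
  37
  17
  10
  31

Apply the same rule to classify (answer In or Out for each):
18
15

In, In

'In' ⟺ multiple of 3.
18 → 18 = 3·6 → In.
15 → 15 = 3·5 → In.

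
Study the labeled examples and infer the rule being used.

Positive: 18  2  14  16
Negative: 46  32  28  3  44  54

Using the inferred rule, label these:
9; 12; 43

Negative, Positive, Negative

The rule appears to be: even AND at most 18.
9: 9 is odd, 9 ≤ 18 — does not fit, so Negative. 12: 12 is even, 12 ≤ 18 — qualifies, so Positive. 43: 43 is odd, 43 > 18 — does not fit, so Negative.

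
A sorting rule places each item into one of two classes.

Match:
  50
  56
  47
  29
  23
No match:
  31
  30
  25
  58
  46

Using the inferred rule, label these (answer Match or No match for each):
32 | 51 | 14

Every 'Match' example satisfies: ≡ 2 (mod 3). None of the 'No match' examples do.

Match, No match, Match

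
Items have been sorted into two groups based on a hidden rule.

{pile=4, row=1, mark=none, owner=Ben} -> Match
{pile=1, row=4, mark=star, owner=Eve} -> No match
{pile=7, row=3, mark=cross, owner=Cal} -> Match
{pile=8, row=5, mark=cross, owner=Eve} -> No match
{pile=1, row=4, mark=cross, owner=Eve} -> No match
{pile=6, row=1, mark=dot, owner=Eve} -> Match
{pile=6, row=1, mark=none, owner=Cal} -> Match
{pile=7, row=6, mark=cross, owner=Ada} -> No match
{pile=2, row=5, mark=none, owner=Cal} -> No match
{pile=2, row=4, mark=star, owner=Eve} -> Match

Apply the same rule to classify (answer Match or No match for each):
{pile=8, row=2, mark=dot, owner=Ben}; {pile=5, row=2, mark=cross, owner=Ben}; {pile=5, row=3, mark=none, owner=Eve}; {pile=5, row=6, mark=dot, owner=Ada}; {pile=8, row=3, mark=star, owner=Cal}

Match, Match, Match, No match, Match

The classifier is using: row ≤ 4 AND pile ≥ 2.
{pile=8, row=2, mark=dot, owner=Ben} → row = 2, pile = 8 → Match. {pile=5, row=2, mark=cross, owner=Ben} → row = 2, pile = 5 → Match. {pile=5, row=3, mark=none, owner=Eve} → row = 3, pile = 5 → Match. {pile=5, row=6, mark=dot, owner=Ada} → row = 6, pile = 5 → No match. {pile=8, row=3, mark=star, owner=Cal} → row = 3, pile = 8 → Match.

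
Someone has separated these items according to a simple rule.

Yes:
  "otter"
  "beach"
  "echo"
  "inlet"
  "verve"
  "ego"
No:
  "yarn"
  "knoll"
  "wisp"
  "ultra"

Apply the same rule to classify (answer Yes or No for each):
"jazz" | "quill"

One predicate separates the groups cleanly: contains 'e'.
"jazz": no 'e' — doesn't qualify, so No. "quill": no 'e' — doesn't qualify, so No.

No, No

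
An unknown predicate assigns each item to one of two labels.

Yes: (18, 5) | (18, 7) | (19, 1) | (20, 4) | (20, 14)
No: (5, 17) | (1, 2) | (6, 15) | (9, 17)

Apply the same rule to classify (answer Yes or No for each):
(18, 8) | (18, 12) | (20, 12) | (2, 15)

One predicate separates the groups cleanly: first > second.
(18, 8): 18 > 8 — meets the rule, so Yes. (18, 12): 18 > 12 — meets the rule, so Yes. (20, 12): 20 > 12 — meets the rule, so Yes. (2, 15): 2 < 15 — doesn't match, so No.

Yes, Yes, Yes, No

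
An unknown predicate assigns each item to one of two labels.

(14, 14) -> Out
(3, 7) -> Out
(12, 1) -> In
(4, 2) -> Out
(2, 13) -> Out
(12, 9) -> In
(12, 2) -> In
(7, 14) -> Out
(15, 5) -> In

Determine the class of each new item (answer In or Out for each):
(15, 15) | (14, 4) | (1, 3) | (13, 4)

The classifier is using: first > second AND sum ≥ 10.
(15, 15) → 15 = 15, 15+15 = 30 → Out. (14, 4) → 14 > 4, 14+4 = 18 → In. (1, 3) → 1 < 3, 1+3 = 4 → Out. (13, 4) → 13 > 4, 13+4 = 17 → In.

Out, In, Out, In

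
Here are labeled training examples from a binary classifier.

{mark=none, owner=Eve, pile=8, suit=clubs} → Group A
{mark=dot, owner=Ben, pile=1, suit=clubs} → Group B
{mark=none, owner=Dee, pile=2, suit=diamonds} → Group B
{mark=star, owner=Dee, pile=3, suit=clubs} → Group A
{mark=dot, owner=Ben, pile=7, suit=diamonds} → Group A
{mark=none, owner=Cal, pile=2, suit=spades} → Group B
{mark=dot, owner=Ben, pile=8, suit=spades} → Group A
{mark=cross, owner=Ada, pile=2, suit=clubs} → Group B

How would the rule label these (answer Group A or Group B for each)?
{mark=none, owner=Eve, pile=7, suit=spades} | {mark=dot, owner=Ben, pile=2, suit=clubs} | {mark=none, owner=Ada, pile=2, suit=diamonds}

Group A, Group B, Group B

One predicate separates the groups cleanly: pile ≥ 3.
Group A: {mark=none, owner=Eve, pile=7, suit=spades}, since pile = 7. Group B: {mark=dot, owner=Ben, pile=2, suit=clubs}, since pile = 2. Group B: {mark=none, owner=Ada, pile=2, suit=diamonds}, since pile = 2.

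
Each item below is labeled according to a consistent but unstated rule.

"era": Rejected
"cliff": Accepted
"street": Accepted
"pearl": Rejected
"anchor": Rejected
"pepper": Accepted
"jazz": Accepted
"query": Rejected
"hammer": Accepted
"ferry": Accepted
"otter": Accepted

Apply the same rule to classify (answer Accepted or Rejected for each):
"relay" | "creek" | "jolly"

Rejected, Accepted, Accepted

Every 'Accepted' example satisfies: has a double letter. None of the 'Rejected' examples do.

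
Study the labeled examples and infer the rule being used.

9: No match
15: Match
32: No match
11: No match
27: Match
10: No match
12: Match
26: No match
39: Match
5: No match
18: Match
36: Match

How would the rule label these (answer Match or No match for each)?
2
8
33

No match, No match, Match

The simplest hypothesis consistent with all the labels is: multiple of 3 AND at least 10.
2: 2 = 3·0 + 2, 2 < 10, does not pass → No match.
8: 8 = 3·2 + 2, 8 < 10, does not pass → No match.
33: 33 = 3·11, 33 ≥ 10, meets the rule → Match.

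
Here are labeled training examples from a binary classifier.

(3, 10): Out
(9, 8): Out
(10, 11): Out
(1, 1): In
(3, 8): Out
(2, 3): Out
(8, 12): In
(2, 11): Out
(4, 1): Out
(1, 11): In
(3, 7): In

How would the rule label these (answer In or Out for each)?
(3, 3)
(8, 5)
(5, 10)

The rule appears to be: sum is even.
(3, 3): In (3+3 = 6).
(8, 5): Out (8+5 = 13).
(5, 10): Out (5+10 = 15).

In, Out, Out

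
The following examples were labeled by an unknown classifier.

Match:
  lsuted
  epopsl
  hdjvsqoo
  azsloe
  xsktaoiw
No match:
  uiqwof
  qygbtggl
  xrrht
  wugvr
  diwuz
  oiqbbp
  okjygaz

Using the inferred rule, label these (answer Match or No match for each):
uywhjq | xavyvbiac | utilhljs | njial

No match, No match, Match, No match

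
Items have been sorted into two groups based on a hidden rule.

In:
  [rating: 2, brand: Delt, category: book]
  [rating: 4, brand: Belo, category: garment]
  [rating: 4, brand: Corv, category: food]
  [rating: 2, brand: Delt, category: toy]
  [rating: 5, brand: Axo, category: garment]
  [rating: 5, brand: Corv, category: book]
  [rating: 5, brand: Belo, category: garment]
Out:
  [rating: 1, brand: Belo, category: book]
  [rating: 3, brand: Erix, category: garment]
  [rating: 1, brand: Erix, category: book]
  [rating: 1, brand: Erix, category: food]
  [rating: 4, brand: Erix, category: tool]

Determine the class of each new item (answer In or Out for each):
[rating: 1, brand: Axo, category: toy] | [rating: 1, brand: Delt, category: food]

'In' ⟺ brand is not Erix AND rating ≥ 2.

Out, Out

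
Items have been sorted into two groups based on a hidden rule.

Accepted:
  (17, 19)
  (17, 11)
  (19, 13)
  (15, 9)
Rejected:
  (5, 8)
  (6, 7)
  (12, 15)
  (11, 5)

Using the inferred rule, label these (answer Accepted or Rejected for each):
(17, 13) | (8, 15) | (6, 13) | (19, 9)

Accepted, Rejected, Rejected, Accepted

Every 'Accepted' example satisfies: first ≥ 13. None of the 'Rejected' examples do.
(17, 13) — first 17, hence Accepted. (8, 15) — first 8, hence Rejected. (6, 13) — first 6, hence Rejected. (19, 9) — first 19, hence Accepted.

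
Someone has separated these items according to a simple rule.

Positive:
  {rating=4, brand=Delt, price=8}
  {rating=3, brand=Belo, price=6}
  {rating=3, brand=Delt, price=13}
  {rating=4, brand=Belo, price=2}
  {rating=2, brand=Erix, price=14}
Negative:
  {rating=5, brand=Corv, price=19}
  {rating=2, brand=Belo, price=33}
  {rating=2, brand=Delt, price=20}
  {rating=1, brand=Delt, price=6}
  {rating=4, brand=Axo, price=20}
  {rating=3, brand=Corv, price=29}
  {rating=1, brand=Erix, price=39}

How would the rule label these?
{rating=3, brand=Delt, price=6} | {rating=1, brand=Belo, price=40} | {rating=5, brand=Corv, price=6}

'Positive' ⟺ price ≤ 14 AND rating ≥ 2.

Positive, Negative, Positive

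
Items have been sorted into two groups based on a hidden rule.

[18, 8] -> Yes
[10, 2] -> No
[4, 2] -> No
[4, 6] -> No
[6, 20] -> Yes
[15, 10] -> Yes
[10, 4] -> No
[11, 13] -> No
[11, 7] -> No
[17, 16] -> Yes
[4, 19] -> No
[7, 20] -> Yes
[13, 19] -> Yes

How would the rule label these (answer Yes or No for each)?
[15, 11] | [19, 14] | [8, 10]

The common property of the 'Yes' items is: sum ≥ 25. No 'No' item has it.

Yes, Yes, No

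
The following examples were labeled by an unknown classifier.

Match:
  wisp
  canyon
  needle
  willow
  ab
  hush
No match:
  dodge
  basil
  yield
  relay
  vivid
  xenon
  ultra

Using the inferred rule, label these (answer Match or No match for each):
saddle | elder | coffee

Match, No match, Match

Comparing the two groups points to one rule — even length.
saddle: length 6, matches → Match.
elder: length 5, fails the rule → No match.
coffee: length 6, matches → Match.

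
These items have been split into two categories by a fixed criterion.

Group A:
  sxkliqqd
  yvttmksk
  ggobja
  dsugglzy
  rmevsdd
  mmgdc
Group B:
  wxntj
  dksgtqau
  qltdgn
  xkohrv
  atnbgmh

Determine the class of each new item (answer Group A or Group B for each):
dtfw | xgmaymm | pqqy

Group B, Group A, Group A

Rule: has a double letter. This holds for each 'Group A' example and fails for each 'Group B' one.
dtfw: Group B (no doubled letter).
xgmaymm: Group A ('mm' doubled).
pqqy: Group A ('qq' doubled).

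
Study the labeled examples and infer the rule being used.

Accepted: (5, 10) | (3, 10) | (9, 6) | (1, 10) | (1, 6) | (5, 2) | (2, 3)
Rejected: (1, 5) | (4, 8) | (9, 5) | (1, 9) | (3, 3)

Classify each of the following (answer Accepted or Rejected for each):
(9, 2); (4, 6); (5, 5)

Checking candidate rules against both groups, what survives is: sum is odd.

Accepted, Rejected, Rejected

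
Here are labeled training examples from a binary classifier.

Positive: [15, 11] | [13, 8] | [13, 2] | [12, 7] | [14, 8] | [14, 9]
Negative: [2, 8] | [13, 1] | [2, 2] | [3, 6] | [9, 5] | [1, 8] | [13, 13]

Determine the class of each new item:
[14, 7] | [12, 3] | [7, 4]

Positive, Positive, Negative

The simplest hypothesis consistent with all the labels is: first > second AND sum ≥ 15.
[14, 7]: 14 > 7, 14+7 = 21 — meets the rule, so Positive.
[12, 3]: 12 > 3, 12+3 = 15 — meets the rule, so Positive.
[7, 4]: 7 > 4, 7+4 = 11 — does not fit, so Negative.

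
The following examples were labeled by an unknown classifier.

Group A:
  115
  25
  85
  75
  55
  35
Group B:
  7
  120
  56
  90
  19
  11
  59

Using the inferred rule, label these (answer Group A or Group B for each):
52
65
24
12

Group B, Group A, Group B, Group B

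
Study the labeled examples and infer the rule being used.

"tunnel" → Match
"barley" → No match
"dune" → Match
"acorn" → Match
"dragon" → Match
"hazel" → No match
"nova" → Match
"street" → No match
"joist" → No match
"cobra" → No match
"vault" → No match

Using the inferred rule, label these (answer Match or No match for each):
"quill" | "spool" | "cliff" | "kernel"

One predicate separates the groups cleanly: contains 'n'.
No match: "quill", since no 'n'.
No match: "spool", since no 'n'.
No match: "cliff", since no 'n'.
Match: "kernel", since has 'n'.

No match, No match, No match, Match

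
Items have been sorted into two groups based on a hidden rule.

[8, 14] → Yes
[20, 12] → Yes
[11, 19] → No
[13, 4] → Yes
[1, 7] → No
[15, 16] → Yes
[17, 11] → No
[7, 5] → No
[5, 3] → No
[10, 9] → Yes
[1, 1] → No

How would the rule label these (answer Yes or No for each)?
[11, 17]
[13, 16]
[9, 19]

No, Yes, No

Checking candidate rules against both groups, what survives is: product is even.
[11, 17] — 11·17 = 187, hence No.
[13, 16] — 13·16 = 208, hence Yes.
[9, 19] — 9·19 = 171, hence No.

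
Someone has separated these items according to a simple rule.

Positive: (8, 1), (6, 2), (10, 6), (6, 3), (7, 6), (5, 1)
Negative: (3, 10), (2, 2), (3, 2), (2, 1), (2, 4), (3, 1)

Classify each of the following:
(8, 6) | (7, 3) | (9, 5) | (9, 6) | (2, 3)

'Positive' ⟺ first ≥ 4.
(8, 6): first 8 — passes, so Positive.
(7, 3): first 7 — passes, so Positive.
(9, 5): first 9 — passes, so Positive.
(9, 6): first 9 — passes, so Positive.
(2, 3): first 2 — does not satisfy this, so Negative.

Positive, Positive, Positive, Positive, Negative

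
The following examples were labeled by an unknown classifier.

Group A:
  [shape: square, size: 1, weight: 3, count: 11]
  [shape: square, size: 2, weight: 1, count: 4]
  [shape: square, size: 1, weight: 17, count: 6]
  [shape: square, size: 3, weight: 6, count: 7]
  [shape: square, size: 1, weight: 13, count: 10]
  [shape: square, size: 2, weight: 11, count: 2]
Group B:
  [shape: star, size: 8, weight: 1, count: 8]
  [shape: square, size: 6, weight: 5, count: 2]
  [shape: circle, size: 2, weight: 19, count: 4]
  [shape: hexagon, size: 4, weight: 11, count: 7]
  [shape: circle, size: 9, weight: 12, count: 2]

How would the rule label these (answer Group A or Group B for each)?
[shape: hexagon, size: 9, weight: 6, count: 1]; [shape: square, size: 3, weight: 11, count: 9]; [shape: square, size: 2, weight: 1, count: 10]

The classifier is using: shape is square AND size ≤ 3.
[shape: hexagon, size: 9, weight: 6, count: 1] → shape is hexagon, size = 9 → Group B.
[shape: square, size: 3, weight: 11, count: 9] → shape is square, size = 3 → Group A.
[shape: square, size: 2, weight: 1, count: 10] → shape is square, size = 2 → Group A.

Group B, Group A, Group A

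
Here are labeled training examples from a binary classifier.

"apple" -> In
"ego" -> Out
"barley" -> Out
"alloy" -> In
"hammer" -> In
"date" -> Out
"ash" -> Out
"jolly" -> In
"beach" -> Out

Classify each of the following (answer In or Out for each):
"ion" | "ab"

One predicate separates the groups cleanly: has a double letter.

Out, Out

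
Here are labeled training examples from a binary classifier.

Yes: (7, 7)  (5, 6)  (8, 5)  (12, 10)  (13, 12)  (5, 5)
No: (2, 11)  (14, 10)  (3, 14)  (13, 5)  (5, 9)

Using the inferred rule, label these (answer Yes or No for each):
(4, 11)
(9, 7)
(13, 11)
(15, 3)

The rule appears to be: |first − second| ≤ 3.
(4, 11): No (|4−11| = 7). (9, 7): Yes (|9−7| = 2). (13, 11): Yes (|13−11| = 2). (15, 3): No (|15−3| = 12).

No, Yes, Yes, No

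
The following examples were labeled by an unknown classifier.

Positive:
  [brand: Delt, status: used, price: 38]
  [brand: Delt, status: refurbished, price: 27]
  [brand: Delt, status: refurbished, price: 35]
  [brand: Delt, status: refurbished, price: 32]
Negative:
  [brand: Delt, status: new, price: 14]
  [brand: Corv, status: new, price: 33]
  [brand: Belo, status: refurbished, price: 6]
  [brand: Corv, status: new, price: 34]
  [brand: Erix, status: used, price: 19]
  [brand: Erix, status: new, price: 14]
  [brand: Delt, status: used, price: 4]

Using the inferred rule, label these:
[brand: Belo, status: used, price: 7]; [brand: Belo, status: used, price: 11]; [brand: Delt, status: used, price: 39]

Negative, Negative, Positive

The classifier is using: brand is Delt AND price ≥ 19.
[brand: Belo, status: used, price: 7] — brand is Belo, price = 7, hence Negative.
[brand: Belo, status: used, price: 11] — brand is Belo, price = 11, hence Negative.
[brand: Delt, status: used, price: 39] — brand is Delt, price = 39, hence Positive.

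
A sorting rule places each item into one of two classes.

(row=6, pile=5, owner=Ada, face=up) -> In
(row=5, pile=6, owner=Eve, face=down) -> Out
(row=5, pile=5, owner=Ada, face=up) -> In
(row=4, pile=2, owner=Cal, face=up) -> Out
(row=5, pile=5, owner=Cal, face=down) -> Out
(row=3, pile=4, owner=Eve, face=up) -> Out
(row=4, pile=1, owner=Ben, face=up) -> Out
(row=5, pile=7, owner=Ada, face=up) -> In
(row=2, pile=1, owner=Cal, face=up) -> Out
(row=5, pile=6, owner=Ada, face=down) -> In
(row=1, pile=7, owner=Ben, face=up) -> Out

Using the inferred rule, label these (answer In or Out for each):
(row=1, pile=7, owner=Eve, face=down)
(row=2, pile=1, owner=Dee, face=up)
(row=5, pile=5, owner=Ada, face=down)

Out, Out, In

Comparing the two groups points to one rule — owner is Ada.
(row=1, pile=7, owner=Eve, face=down) → owner is Eve → Out. (row=2, pile=1, owner=Dee, face=up) → owner is Dee → Out. (row=5, pile=5, owner=Ada, face=down) → owner is Ada → In.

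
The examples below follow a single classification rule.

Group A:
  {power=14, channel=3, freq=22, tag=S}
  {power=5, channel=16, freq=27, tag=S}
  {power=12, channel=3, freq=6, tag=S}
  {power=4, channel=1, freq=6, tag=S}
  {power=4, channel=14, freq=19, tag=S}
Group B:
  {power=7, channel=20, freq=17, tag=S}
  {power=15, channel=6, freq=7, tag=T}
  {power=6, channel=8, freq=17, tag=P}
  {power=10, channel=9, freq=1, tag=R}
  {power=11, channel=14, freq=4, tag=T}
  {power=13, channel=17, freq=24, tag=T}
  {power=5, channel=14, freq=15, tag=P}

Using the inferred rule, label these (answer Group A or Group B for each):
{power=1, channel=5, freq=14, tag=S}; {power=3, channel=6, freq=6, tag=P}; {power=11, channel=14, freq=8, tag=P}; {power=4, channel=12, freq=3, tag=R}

The common property of the 'Group A' items is: tag is S AND channel ≤ 16. No 'Group B' item has it.

Group A, Group B, Group B, Group B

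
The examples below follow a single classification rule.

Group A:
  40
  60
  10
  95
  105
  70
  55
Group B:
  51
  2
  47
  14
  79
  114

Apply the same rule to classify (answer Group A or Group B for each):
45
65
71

The classifier is using: multiple of 5.
Group A: 45, since 45 = 5·9.
Group A: 65, since 65 = 5·13.
Group B: 71, since 71 = 5·14 + 1.

Group A, Group A, Group B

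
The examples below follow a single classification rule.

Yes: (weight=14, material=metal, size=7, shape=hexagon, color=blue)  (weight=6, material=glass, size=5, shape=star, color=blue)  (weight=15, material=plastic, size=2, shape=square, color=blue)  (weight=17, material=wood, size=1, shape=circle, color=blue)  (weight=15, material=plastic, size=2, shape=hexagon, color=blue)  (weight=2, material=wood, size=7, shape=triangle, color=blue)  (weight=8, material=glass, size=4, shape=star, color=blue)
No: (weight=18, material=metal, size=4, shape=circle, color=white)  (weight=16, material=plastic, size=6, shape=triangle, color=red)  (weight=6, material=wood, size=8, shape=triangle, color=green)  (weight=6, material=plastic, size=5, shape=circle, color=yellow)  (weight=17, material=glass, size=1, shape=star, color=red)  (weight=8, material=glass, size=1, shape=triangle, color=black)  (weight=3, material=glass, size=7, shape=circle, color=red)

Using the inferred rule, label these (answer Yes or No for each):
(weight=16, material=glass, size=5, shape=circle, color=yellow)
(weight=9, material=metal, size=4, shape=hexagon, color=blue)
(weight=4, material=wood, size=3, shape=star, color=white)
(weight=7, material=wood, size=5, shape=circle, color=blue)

No, Yes, No, Yes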